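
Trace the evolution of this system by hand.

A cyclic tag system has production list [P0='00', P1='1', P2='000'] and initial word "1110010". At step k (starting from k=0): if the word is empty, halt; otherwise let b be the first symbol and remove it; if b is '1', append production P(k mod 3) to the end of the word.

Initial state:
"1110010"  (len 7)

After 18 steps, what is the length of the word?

[0] "1110010"  (len 7)
[1] "11001000"  (len 8)
[2] "10010001"  (len 8)
[3] "0010001000"  (len 10)
[4] "010001000"  (len 9)
[5] "10001000"  (len 8)
[6] "0001000000"  (len 10)
[7] "001000000"  (len 9)
[8] "01000000"  (len 8)
[9] "1000000"  (len 7)
[10] "00000000"  (len 8)
[11] "0000000"  (len 7)
[12] "000000"  (len 6)
[13] "00000"  (len 5)
[14] "0000"  (len 4)
[15] "000"  (len 3)
[16] "00"  (len 2)
[17] "0"  (len 1)
[18] (halted — word empty)

0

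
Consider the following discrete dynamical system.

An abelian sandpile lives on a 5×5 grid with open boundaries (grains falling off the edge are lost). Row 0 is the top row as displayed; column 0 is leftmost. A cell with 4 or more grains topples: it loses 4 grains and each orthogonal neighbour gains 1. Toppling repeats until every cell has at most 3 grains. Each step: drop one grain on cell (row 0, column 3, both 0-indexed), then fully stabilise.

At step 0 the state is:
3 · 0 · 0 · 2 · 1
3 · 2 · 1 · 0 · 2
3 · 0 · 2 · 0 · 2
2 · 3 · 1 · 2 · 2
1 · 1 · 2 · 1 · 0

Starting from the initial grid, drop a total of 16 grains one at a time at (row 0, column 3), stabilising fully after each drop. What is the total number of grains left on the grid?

43

[0] 3 · 0 · 0 · 2 · 1
3 · 2 · 1 · 0 · 2
3 · 0 · 2 · 0 · 2
2 · 3 · 1 · 2 · 2
1 · 1 · 2 · 1 · 0
[1] 3 · 0 · 0 · 3 · 1
3 · 2 · 1 · 0 · 2
3 · 0 · 2 · 0 · 2
2 · 3 · 1 · 2 · 2
1 · 1 · 2 · 1 · 0
[2] 3 · 0 · 1 · 0 · 2
3 · 2 · 1 · 1 · 2
3 · 0 · 2 · 0 · 2
2 · 3 · 1 · 2 · 2
1 · 1 · 2 · 1 · 0
[3] 3 · 0 · 1 · 1 · 2
3 · 2 · 1 · 1 · 2
3 · 0 · 2 · 0 · 2
2 · 3 · 1 · 2 · 2
1 · 1 · 2 · 1 · 0
[4] 3 · 0 · 1 · 2 · 2
3 · 2 · 1 · 1 · 2
3 · 0 · 2 · 0 · 2
2 · 3 · 1 · 2 · 2
1 · 1 · 2 · 1 · 0
[5] 3 · 0 · 1 · 3 · 2
3 · 2 · 1 · 1 · 2
3 · 0 · 2 · 0 · 2
2 · 3 · 1 · 2 · 2
1 · 1 · 2 · 1 · 0
[6] 3 · 0 · 2 · 0 · 3
3 · 2 · 1 · 2 · 2
3 · 0 · 2 · 0 · 2
2 · 3 · 1 · 2 · 2
1 · 1 · 2 · 1 · 0
[7] 3 · 0 · 2 · 1 · 3
3 · 2 · 1 · 2 · 2
3 · 0 · 2 · 0 · 2
2 · 3 · 1 · 2 · 2
1 · 1 · 2 · 1 · 0
[8] 3 · 0 · 2 · 2 · 3
3 · 2 · 1 · 2 · 2
3 · 0 · 2 · 0 · 2
2 · 3 · 1 · 2 · 2
1 · 1 · 2 · 1 · 0
[9] 3 · 0 · 2 · 3 · 3
3 · 2 · 1 · 2 · 2
3 · 0 · 2 · 0 · 2
2 · 3 · 1 · 2 · 2
1 · 1 · 2 · 1 · 0
[10] 3 · 0 · 3 · 1 · 0
3 · 2 · 1 · 3 · 3
3 · 0 · 2 · 0 · 2
2 · 3 · 1 · 2 · 2
1 · 1 · 2 · 1 · 0
[11] 3 · 0 · 3 · 2 · 0
3 · 2 · 1 · 3 · 3
3 · 0 · 2 · 0 · 2
2 · 3 · 1 · 2 · 2
1 · 1 · 2 · 1 · 0
[12] 3 · 0 · 3 · 3 · 0
3 · 2 · 1 · 3 · 3
3 · 0 · 2 · 0 · 2
2 · 3 · 1 · 2 · 2
1 · 1 · 2 · 1 · 0
[13] 3 · 1 · 0 · 2 · 2
3 · 2 · 3 · 1 · 0
3 · 0 · 2 · 1 · 3
2 · 3 · 1 · 2 · 2
1 · 1 · 2 · 1 · 0
[14] 3 · 1 · 0 · 3 · 2
3 · 2 · 3 · 1 · 0
3 · 0 · 2 · 1 · 3
2 · 3 · 1 · 2 · 2
1 · 1 · 2 · 1 · 0
[15] 3 · 1 · 1 · 0 · 3
3 · 2 · 3 · 2 · 0
3 · 0 · 2 · 1 · 3
2 · 3 · 1 · 2 · 2
1 · 1 · 2 · 1 · 0
[16] 3 · 1 · 1 · 1 · 3
3 · 2 · 3 · 2 · 0
3 · 0 · 2 · 1 · 3
2 · 3 · 1 · 2 · 2
1 · 1 · 2 · 1 · 0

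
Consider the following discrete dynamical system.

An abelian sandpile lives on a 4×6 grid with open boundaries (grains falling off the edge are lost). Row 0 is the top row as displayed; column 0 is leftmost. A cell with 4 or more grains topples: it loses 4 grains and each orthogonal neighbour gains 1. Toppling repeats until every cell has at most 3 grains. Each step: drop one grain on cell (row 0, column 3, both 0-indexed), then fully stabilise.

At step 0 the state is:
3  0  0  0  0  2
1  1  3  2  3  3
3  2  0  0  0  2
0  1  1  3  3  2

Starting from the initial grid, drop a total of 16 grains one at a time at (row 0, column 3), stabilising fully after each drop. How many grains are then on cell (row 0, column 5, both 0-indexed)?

0

step 0: 3  0  0  0  0  2
1  1  3  2  3  3
3  2  0  0  0  2
0  1  1  3  3  2
step 1: 3  0  0  1  0  2
1  1  3  2  3  3
3  2  0  0  0  2
0  1  1  3  3  2
step 2: 3  0  0  2  0  2
1  1  3  2  3  3
3  2  0  0  0  2
0  1  1  3  3  2
step 3: 3  0  0  3  0  2
1  1  3  2  3  3
3  2  0  0  0  2
0  1  1  3  3  2
step 4: 3  0  1  0  1  2
1  1  3  3  3  3
3  2  0  0  0  2
0  1  1  3  3  2
step 5: 3  0  1  1  1  2
1  1  3  3  3  3
3  2  0  0  0  2
0  1  1  3  3  2
step 6: 3  0  1  2  1  2
1  1  3  3  3  3
3  2  0  0  0  2
0  1  1  3  3  2
step 7: 3  0  1  3  1  2
1  1  3  3  3  3
3  2  0  0  0  2
0  1  1  3  3  2
step 8: 3  0  3  1  3  3
1  2  0  2  1  0
3  2  1  1  1  3
0  1  1  3  3  2
step 9: 3  0  3  2  3  3
1  2  0  2  1  0
3  2  1  1  1  3
0  1  1  3  3  2
step 10: 3  0  3  3  3  3
1  2  0  2  1  0
3  2  1  1  1  3
0  1  1  3  3  2
step 11: 3  1  0  2  1  0
1  2  1  3  2  1
3  2  1  1  1  3
0  1  1  3  3  2
step 12: 3  1  0  3  1  0
1  2  1  3  2  1
3  2  1  1  1  3
0  1  1  3  3  2
step 13: 3  1  1  1  2  0
1  2  2  0  3  1
3  2  1  2  1  3
0  1  1  3  3  2
step 14: 3  1  1  2  2  0
1  2  2  0  3  1
3  2  1  2  1  3
0  1  1  3  3  2
step 15: 3  1  1  3  2  0
1  2  2  0  3  1
3  2  1  2  1  3
0  1  1  3  3  2
step 16: 3  1  2  0  3  0
1  2  2  1  3  1
3  2  1  2  1  3
0  1  1  3  3  2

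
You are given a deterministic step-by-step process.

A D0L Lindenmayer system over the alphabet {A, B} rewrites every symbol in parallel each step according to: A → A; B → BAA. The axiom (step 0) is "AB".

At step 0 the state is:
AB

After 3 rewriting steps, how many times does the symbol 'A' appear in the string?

7

[0] AB
[1] ABAA
[2] ABAAAA
[3] ABAAAAAA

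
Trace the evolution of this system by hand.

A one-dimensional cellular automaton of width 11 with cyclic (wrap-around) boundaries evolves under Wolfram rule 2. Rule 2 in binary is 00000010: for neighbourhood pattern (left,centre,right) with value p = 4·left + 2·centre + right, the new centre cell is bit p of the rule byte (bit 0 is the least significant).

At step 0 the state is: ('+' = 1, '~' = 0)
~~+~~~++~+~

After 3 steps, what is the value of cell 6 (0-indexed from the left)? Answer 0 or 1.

0) ~~+~~~++~+~
1) ~+~~~+~~~~~
2) +~~~+~~~~~~
3) ~~~+~~~~~~+

0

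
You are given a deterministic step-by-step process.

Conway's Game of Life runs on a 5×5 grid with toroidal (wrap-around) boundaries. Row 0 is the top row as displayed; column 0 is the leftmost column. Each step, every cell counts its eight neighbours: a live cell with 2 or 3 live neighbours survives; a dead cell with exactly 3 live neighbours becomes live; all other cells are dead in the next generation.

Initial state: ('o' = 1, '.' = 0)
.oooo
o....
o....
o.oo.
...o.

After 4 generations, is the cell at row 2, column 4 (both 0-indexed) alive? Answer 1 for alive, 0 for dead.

gen 0: .oooo
o....
o....
o.oo.
...o.
gen 1: ooooo
o.oo.
o....
.ooo.
o....
gen 2: .....
.....
o....
ooo.o
.....
gen 3: .....
.....
o...o
oo..o
oo...
gen 4: .....
.....
.o..o
.....
.o..o

1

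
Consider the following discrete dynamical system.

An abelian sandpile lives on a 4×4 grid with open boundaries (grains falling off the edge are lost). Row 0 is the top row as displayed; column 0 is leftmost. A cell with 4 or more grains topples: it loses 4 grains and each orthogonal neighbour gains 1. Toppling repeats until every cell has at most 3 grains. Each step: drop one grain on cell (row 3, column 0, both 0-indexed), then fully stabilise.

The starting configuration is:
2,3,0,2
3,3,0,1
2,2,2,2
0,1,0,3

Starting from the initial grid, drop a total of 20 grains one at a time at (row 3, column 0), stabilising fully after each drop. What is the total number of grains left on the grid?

29

k=0  2,3,0,2
3,3,0,1
2,2,2,2
0,1,0,3
k=1  2,3,0,2
3,3,0,1
2,2,2,2
1,1,0,3
k=2  2,3,0,2
3,3,0,1
2,2,2,2
2,1,0,3
k=3  2,3,0,2
3,3,0,1
2,2,2,2
3,1,0,3
k=4  2,3,0,2
3,3,0,1
3,2,2,2
0,2,0,3
k=5  2,3,0,2
3,3,0,1
3,2,2,2
1,2,0,3
k=6  2,3,0,2
3,3,0,1
3,2,2,2
2,2,0,3
k=7  2,3,0,2
3,3,0,1
3,2,2,2
3,2,0,3
k=8  0,1,1,2
2,2,1,1
2,1,3,2
2,0,1,3
k=9  0,1,1,2
2,2,1,1
2,1,3,2
3,0,1,3
k=10  0,1,1,2
2,2,1,1
3,1,3,2
0,1,1,3
k=11  0,1,1,2
2,2,1,1
3,1,3,2
1,1,1,3
k=12  0,1,1,2
2,2,1,1
3,1,3,2
2,1,1,3
k=13  0,1,1,2
2,2,1,1
3,1,3,2
3,1,1,3
k=14  0,1,1,2
3,2,1,1
0,2,3,2
1,2,1,3
k=15  0,1,1,2
3,2,1,1
0,2,3,2
2,2,1,3
k=16  0,1,1,2
3,2,1,1
0,2,3,2
3,2,1,3
k=17  0,1,1,2
3,2,1,1
1,2,3,2
0,3,1,3
k=18  0,1,1,2
3,2,1,1
1,2,3,2
1,3,1,3
k=19  0,1,1,2
3,2,1,1
1,2,3,2
2,3,1,3
k=20  0,1,1,2
3,2,1,1
1,2,3,2
3,3,1,3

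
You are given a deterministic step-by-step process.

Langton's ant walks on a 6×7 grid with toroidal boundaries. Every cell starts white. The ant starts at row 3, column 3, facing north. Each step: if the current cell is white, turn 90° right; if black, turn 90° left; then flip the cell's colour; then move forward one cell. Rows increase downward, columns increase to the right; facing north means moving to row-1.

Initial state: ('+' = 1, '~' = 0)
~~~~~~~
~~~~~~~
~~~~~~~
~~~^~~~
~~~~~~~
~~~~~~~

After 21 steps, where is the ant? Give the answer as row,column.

k=0  ~~~~~~~
~~~~~~~
~~~~~~~
~~~^~~~
~~~~~~~
~~~~~~~
k=1  ~~~~~~~
~~~~~~~
~~~~~~~
~~~+>~~
~~~~~~~
~~~~~~~
k=2  ~~~~~~~
~~~~~~~
~~~~~~~
~~~++~~
~~~~v~~
~~~~~~~
k=3  ~~~~~~~
~~~~~~~
~~~~~~~
~~~++~~
~~~<+~~
~~~~~~~
k=4  ~~~~~~~
~~~~~~~
~~~~~~~
~~~^+~~
~~~++~~
~~~~~~~
k=5  ~~~~~~~
~~~~~~~
~~~~~~~
~~<~+~~
~~~++~~
~~~~~~~
k=6  ~~~~~~~
~~~~~~~
~~^~~~~
~~+~+~~
~~~++~~
~~~~~~~
k=7  ~~~~~~~
~~~~~~~
~~+>~~~
~~+~+~~
~~~++~~
~~~~~~~
k=8  ~~~~~~~
~~~~~~~
~~++~~~
~~+v+~~
~~~++~~
~~~~~~~
k=9  ~~~~~~~
~~~~~~~
~~++~~~
~~<++~~
~~~++~~
~~~~~~~
k=10  ~~~~~~~
~~~~~~~
~~++~~~
~~~++~~
~~v++~~
~~~~~~~
k=11  ~~~~~~~
~~~~~~~
~~++~~~
~~~++~~
~<+++~~
~~~~~~~
k=12  ~~~~~~~
~~~~~~~
~~++~~~
~^~++~~
~++++~~
~~~~~~~
k=13  ~~~~~~~
~~~~~~~
~~++~~~
~+>++~~
~++++~~
~~~~~~~
k=14  ~~~~~~~
~~~~~~~
~~++~~~
~++++~~
~+v++~~
~~~~~~~
k=15  ~~~~~~~
~~~~~~~
~~++~~~
~++++~~
~+~>+~~
~~~~~~~
k=16  ~~~~~~~
~~~~~~~
~~++~~~
~++^+~~
~+~~+~~
~~~~~~~
k=17  ~~~~~~~
~~~~~~~
~~++~~~
~+<~+~~
~+~~+~~
~~~~~~~
k=18  ~~~~~~~
~~~~~~~
~~++~~~
~+~~+~~
~+v~+~~
~~~~~~~
k=19  ~~~~~~~
~~~~~~~
~~++~~~
~+~~+~~
~<+~+~~
~~~~~~~
k=20  ~~~~~~~
~~~~~~~
~~++~~~
~+~~+~~
~~+~+~~
~v~~~~~
k=21  ~~~~~~~
~~~~~~~
~~++~~~
~+~~+~~
~~+~+~~
<+~~~~~

5,0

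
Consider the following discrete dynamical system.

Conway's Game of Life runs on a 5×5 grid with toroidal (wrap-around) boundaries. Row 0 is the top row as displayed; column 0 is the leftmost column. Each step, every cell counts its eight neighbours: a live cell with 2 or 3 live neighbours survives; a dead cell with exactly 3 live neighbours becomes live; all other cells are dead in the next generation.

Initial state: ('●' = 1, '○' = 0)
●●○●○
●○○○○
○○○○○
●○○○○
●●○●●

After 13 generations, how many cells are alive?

6

gen 0: ●●○●○
●○○○○
○○○○○
●○○○○
●●○●●
gen 1: ○○○●○
●●○○●
○○○○○
●●○○○
○○○●○
gen 2: ●○●●○
●○○○●
○○○○●
○○○○○
○○●○●
gen 3: ●○●○○
●●○○○
●○○○●
○○○●○
○●●○●
gen 4: ○○●●●
○○○○○
●●○○●
○●●●○
●●●○●
gen 5: ○○●○●
○●●○○
●●○●●
○○○○○
○○○○○
gen 6: ○●●●○
○○○○○
●●○●●
●○○○●
○○○○○
gen 7: ○○●○○
○○○○○
○●○●○
○●○●○
●●●●●
gen 8: ●○●○●
○○●○○
○○○○○
○○○○○
●○○○●
gen 9: ●○○○●
○●○●○
○○○○○
○○○○○
●●○●●
gen 10: ○○○○○
●○○○●
○○○○○
●○○○●
○●○●○
gen 11: ●○○○●
○○○○○
○○○○○
●○○○●
●○○○●
gen 12: ●○○○●
○○○○○
○○○○○
●○○○●
○●○●○
gen 13: ●○○○●
○○○○○
○○○○○
●○○○●
○●○●○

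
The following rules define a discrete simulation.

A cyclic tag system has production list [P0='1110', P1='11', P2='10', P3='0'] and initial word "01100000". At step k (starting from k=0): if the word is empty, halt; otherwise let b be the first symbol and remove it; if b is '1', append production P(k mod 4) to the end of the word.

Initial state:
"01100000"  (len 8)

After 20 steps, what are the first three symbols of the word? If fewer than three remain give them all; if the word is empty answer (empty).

0) "01100000"  (len 8)
1) "1100000"  (len 7)
2) "10000011"  (len 8)
3) "000001110"  (len 9)
4) "00001110"  (len 8)
5) "0001110"  (len 7)
6) "001110"  (len 6)
7) "01110"  (len 5)
8) "1110"  (len 4)
9) "1101110"  (len 7)
10) "10111011"  (len 8)
11) "011101110"  (len 9)
12) "11101110"  (len 8)
13) "11011101110"  (len 11)
14) "101110111011"  (len 12)
15) "0111011101110"  (len 13)
16) "111011101110"  (len 12)
17) "110111011101110"  (len 15)
18) "1011101110111011"  (len 16)
19) "01110111011101110"  (len 17)
20) "1110111011101110"  (len 16)

111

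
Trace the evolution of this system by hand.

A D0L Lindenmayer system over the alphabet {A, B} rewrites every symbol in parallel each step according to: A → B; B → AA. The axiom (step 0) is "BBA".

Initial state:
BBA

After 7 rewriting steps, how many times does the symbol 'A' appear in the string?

32

t=0: BBA
t=1: AAAAB
t=2: BBBBAA
t=3: AAAAAAAABB
t=4: BBBBBBBBAAAA
t=5: AAAAAAAAAAAAAAAABBBB
t=6: BBBBBBBBBBBBBBBBAAAAAAAA
t=7: AAAAAAAAAAAAAAAAAAAAAAAAAAAAAAAABBBBBBBB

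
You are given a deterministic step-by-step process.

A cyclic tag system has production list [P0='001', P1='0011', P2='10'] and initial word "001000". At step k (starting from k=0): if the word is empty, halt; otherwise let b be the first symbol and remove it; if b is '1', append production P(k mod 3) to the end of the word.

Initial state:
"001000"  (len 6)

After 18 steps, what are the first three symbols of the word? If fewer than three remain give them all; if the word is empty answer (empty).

k=0  "001000"  (len 6)
k=1  "01000"  (len 5)
k=2  "1000"  (len 4)
k=3  "00010"  (len 5)
k=4  "0010"  (len 4)
k=5  "010"  (len 3)
k=6  "10"  (len 2)
k=7  "0001"  (len 4)
k=8  "001"  (len 3)
k=9  "01"  (len 2)
k=10  "1"  (len 1)
k=11  "0011"  (len 4)
k=12  "011"  (len 3)
k=13  "11"  (len 2)
k=14  "10011"  (len 5)
k=15  "001110"  (len 6)
k=16  "01110"  (len 5)
k=17  "1110"  (len 4)
k=18  "11010"  (len 5)

110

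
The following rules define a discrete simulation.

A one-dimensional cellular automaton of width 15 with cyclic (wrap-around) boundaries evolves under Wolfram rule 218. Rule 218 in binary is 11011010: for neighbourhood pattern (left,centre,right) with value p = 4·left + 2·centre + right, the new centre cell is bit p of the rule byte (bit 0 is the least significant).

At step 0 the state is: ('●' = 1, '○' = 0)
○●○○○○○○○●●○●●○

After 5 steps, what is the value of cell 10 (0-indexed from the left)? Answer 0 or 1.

gen 0: ○●○○○○○○○●●○●●○
gen 1: ●○●○○○○○●●●○●●●
gen 2: ●○○●○○○●●●●○●●●
gen 3: ●●●○●○●●●●●○●●●
gen 4: ●●●○○○●●●●●○●●●
gen 5: ●●●●○●●●●●●○●●●

1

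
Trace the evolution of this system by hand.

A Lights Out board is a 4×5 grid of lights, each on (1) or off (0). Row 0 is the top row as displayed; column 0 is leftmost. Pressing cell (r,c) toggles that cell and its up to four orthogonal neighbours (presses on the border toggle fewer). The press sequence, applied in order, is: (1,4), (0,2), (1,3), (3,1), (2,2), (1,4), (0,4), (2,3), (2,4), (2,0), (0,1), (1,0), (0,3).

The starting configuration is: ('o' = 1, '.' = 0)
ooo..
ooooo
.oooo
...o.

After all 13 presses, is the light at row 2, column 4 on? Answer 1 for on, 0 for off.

1

0) ooo..
ooooo
.oooo
...o.
1) ooo.o
ooo..
.ooo.
...o.
2) o..oo
oo...
.ooo.
...o.
3) o...o
ooooo
.oo..
...o.
4) o...o
ooooo
..o..
oooo.
5) o...o
oo.oo
.o.o.
oo.o.
6) o....
oo...
.o.oo
oo.o.
7) o..oo
oo..o
.o.oo
oo.o.
8) o..oo
oo.oo
.oo..
oo...
9) o..oo
oo.o.
.oooo
oo..o
10) o..oo
.o.o.
o.ooo
.o..o
11) .oooo
...o.
o.ooo
.o..o
12) ooooo
oo.o.
..ooo
.o..o
13) oo...
oo...
..ooo
.o..o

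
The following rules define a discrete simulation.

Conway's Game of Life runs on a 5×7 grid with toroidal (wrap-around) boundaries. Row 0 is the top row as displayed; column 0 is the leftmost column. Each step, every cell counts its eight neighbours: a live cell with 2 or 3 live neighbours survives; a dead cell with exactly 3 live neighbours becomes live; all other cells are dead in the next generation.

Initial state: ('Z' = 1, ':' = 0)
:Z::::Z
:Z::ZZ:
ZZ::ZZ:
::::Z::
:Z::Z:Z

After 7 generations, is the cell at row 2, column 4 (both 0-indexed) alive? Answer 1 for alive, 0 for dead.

1

[0] :Z::::Z
:Z::ZZ:
ZZ::ZZ:
::::Z::
:Z::Z:Z
[1] :ZZ:Z:Z
:ZZ:Z::
ZZ:Z::Z
:Z:ZZ:Z
:::::::
[2] ZZZ::Z:
::::Z:Z
::::::Z
:Z:ZZZZ
:Z::Z::
[3] ZZZZZZZ
:Z::::Z
:::Z::Z
::ZZZ:Z
:::::::
[4] :ZZZZZZ
:Z:::::
:::ZZ:Z
::ZZZZ:
:::::::
[5] ZZZZZZ:
:Z::::Z
:::::::
::Z::Z:
:Z::::Z
[6] :::ZZZ:
:Z:ZZZZ
:::::::
:::::::
::::::Z
[7] Z:ZZ:::
::ZZ::Z
::::ZZ:
:::::::
::::ZZ:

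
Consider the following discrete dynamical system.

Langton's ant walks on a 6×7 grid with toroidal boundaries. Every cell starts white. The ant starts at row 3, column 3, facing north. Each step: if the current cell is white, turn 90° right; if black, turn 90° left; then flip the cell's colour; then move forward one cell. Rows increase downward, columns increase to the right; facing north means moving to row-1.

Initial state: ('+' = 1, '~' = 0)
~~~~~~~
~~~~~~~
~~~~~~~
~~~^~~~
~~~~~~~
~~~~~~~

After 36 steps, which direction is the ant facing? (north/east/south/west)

south

t=0: ~~~~~~~
~~~~~~~
~~~~~~~
~~~^~~~
~~~~~~~
~~~~~~~
t=1: ~~~~~~~
~~~~~~~
~~~~~~~
~~~+>~~
~~~~~~~
~~~~~~~
t=2: ~~~~~~~
~~~~~~~
~~~~~~~
~~~++~~
~~~~v~~
~~~~~~~
t=3: ~~~~~~~
~~~~~~~
~~~~~~~
~~~++~~
~~~<+~~
~~~~~~~
t=4: ~~~~~~~
~~~~~~~
~~~~~~~
~~~^+~~
~~~++~~
~~~~~~~
t=5: ~~~~~~~
~~~~~~~
~~~~~~~
~~<~+~~
~~~++~~
~~~~~~~
t=6: ~~~~~~~
~~~~~~~
~~^~~~~
~~+~+~~
~~~++~~
~~~~~~~
t=7: ~~~~~~~
~~~~~~~
~~+>~~~
~~+~+~~
~~~++~~
~~~~~~~
t=8: ~~~~~~~
~~~~~~~
~~++~~~
~~+v+~~
~~~++~~
~~~~~~~
t=9: ~~~~~~~
~~~~~~~
~~++~~~
~~<++~~
~~~++~~
~~~~~~~
t=10: ~~~~~~~
~~~~~~~
~~++~~~
~~~++~~
~~v++~~
~~~~~~~
t=11: ~~~~~~~
~~~~~~~
~~++~~~
~~~++~~
~<+++~~
~~~~~~~
t=12: ~~~~~~~
~~~~~~~
~~++~~~
~^~++~~
~++++~~
~~~~~~~
t=13: ~~~~~~~
~~~~~~~
~~++~~~
~+>++~~
~++++~~
~~~~~~~
t=14: ~~~~~~~
~~~~~~~
~~++~~~
~++++~~
~+v++~~
~~~~~~~
t=15: ~~~~~~~
~~~~~~~
~~++~~~
~++++~~
~+~>+~~
~~~~~~~
t=16: ~~~~~~~
~~~~~~~
~~++~~~
~++^+~~
~+~~+~~
~~~~~~~
t=17: ~~~~~~~
~~~~~~~
~~++~~~
~+<~+~~
~+~~+~~
~~~~~~~
t=18: ~~~~~~~
~~~~~~~
~~++~~~
~+~~+~~
~+v~+~~
~~~~~~~
t=19: ~~~~~~~
~~~~~~~
~~++~~~
~+~~+~~
~<+~+~~
~~~~~~~
t=20: ~~~~~~~
~~~~~~~
~~++~~~
~+~~+~~
~~+~+~~
~v~~~~~
t=21: ~~~~~~~
~~~~~~~
~~++~~~
~+~~+~~
~~+~+~~
<+~~~~~
t=22: ~~~~~~~
~~~~~~~
~~++~~~
~+~~+~~
^~+~+~~
++~~~~~
t=23: ~~~~~~~
~~~~~~~
~~++~~~
~+~~+~~
+>+~+~~
++~~~~~
t=24: ~~~~~~~
~~~~~~~
~~++~~~
~+~~+~~
+++~+~~
+v~~~~~
t=25: ~~~~~~~
~~~~~~~
~~++~~~
~+~~+~~
+++~+~~
+~>~~~~
t=26: ~~v~~~~
~~~~~~~
~~++~~~
~+~~+~~
+++~+~~
+~+~~~~
t=27: ~<+~~~~
~~~~~~~
~~++~~~
~+~~+~~
+++~+~~
+~+~~~~
t=28: ~++~~~~
~~~~~~~
~~++~~~
~+~~+~~
+++~+~~
+^+~~~~
t=29: ~++~~~~
~~~~~~~
~~++~~~
~+~~+~~
+++~+~~
++>~~~~
t=30: ~++~~~~
~~~~~~~
~~++~~~
~+~~+~~
++^~+~~
++~~~~~
t=31: ~++~~~~
~~~~~~~
~~++~~~
~+~~+~~
+<~~+~~
++~~~~~
t=32: ~++~~~~
~~~~~~~
~~++~~~
~+~~+~~
+~~~+~~
+v~~~~~
t=33: ~++~~~~
~~~~~~~
~~++~~~
~+~~+~~
+~~~+~~
+~>~~~~
t=34: ~+v~~~~
~~~~~~~
~~++~~~
~+~~+~~
+~~~+~~
+~+~~~~
t=35: ~+~>~~~
~~~~~~~
~~++~~~
~+~~+~~
+~~~+~~
+~+~~~~
t=36: ~+~+~~~
~~~v~~~
~~++~~~
~+~~+~~
+~~~+~~
+~+~~~~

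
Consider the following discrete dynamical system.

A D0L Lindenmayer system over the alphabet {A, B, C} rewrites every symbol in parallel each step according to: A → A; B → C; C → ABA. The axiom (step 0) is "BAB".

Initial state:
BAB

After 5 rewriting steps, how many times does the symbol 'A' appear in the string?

9

0) BAB
1) CAC
2) ABAAABA
3) ACAAACA
4) AABAAAAABAA
5) AACAAAAACAA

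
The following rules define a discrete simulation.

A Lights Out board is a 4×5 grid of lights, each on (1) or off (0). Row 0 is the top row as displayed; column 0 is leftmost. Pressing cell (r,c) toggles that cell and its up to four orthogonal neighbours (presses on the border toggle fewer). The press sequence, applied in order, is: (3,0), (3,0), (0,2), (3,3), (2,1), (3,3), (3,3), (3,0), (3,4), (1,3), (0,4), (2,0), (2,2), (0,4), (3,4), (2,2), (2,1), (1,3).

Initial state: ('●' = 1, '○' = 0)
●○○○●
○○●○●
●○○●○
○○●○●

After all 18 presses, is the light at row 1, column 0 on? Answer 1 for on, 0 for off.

0) ●○○○●
○○●○●
●○○●○
○○●○●
1) ●○○○●
○○●○●
○○○●○
●●●○●
2) ●○○○●
○○●○●
●○○●○
○○●○●
3) ●●●●●
○○○○●
●○○●○
○○●○●
4) ●●●●●
○○○○●
●○○○○
○○○●○
5) ●●●●●
○●○○●
○●●○○
○●○●○
6) ●●●●●
○●○○●
○●●●○
○●●○●
7) ●●●●●
○●○○●
○●●○○
○●○●○
8) ●●●●●
○●○○●
●●●○○
●○○●○
9) ●●●●●
○●○○●
●●●○●
●○○○●
10) ●●●○●
○●●●○
●●●●●
●○○○●
11) ●●●●○
○●●●●
●●●●●
●○○○●
12) ●●●●○
●●●●●
○○●●●
○○○○●
13) ●●●●○
●●○●●
○●○○●
○○●○●
14) ●●●○●
●●○●○
○●○○●
○○●○●
15) ●●●○●
●●○●○
○●○○○
○○●●○
16) ●●●○●
●●●●○
○○●●○
○○○●○
17) ●●●○●
●○●●○
●●○●○
○●○●○
18) ●●●●●
●○○○●
●●○○○
○●○●○

1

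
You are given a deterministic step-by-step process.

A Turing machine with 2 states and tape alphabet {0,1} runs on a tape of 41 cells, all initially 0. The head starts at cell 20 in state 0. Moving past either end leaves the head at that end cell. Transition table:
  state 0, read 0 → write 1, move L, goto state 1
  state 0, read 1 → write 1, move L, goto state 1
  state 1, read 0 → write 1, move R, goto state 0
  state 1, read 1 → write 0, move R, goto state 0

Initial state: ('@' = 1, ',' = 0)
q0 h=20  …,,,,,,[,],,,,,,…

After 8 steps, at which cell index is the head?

20

0) q0 h=20  …,,,,,,[,],,,,,,…
1) q1 h=19  …,,,,,,[,]@,,,,,…
2) q0 h=20  …,,,,,@[@],,,,,,…
3) q1 h=19  …,,,,,,[@]@,,,,,…
4) q0 h=20  …,,,,,,[@],,,,,,…
5) q1 h=19  …,,,,,,[,]@,,,,,…
6) q0 h=20  …,,,,,@[@],,,,,,…
7) q1 h=19  …,,,,,,[@]@,,,,,…
8) q0 h=20  …,,,,,,[@],,,,,,…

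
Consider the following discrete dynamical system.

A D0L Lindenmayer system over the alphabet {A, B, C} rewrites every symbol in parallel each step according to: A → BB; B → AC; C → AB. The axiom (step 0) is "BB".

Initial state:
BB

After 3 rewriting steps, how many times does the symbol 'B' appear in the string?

[0] BB
[1] ACAC
[2] BBABBBAB
[3] ACACBBACACACBBAC

4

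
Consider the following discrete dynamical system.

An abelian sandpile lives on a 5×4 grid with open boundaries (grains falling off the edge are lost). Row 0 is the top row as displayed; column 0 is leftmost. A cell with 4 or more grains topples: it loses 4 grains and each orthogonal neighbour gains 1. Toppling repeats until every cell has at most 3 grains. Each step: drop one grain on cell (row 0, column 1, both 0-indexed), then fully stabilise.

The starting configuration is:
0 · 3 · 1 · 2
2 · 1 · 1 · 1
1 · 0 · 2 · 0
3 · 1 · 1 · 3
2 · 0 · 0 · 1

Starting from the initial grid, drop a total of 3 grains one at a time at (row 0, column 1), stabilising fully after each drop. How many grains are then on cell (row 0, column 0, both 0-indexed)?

step 0: 0 · 3 · 1 · 2
2 · 1 · 1 · 1
1 · 0 · 2 · 0
3 · 1 · 1 · 3
2 · 0 · 0 · 1
step 1: 1 · 0 · 2 · 2
2 · 2 · 1 · 1
1 · 0 · 2 · 0
3 · 1 · 1 · 3
2 · 0 · 0 · 1
step 2: 1 · 1 · 2 · 2
2 · 2 · 1 · 1
1 · 0 · 2 · 0
3 · 1 · 1 · 3
2 · 0 · 0 · 1
step 3: 1 · 2 · 2 · 2
2 · 2 · 1 · 1
1 · 0 · 2 · 0
3 · 1 · 1 · 3
2 · 0 · 0 · 1

1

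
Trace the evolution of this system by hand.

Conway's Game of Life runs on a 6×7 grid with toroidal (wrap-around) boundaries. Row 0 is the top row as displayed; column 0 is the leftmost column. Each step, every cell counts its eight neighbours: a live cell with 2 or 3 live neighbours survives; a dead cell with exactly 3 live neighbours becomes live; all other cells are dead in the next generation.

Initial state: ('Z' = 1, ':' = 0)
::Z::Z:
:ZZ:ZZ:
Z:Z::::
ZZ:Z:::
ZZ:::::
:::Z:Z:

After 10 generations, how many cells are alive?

k=0  ::Z::Z:
:ZZ:ZZ:
Z:Z::::
ZZ:Z:::
ZZ:::::
:::Z:Z:
k=1  :ZZ::ZZ
::Z:ZZZ
Z:::Z:Z
::::::Z
ZZ::Z:Z
:ZZ:Z:Z
k=2  :::::::
::Z:Z::
Z::ZZ::
:Z:::::
:ZZZ::Z
::::Z::
k=3  :::Z:::
::::Z::
:ZZZZ::
:Z::Z::
ZZZZ:::
::ZZ:::
k=4  ::ZZZ::
::::Z::
:ZZ:ZZ:
::::Z::
Z:::Z::
::::Z::
k=5  ::::ZZ:
:Z:::::
::::ZZ:
:Z::Z::
:::ZZZ:
::::ZZ:
k=6  ::::ZZ:
:::::::
::::ZZ:
:::::::
:::Z:::
::::::Z
k=7  :::::Z:
:::::::
:::::::
::::Z::
:::::::
::::ZZ:
k=8  ::::ZZ:
:::::::
:::::::
:::::::
::::ZZ:
::::ZZ:
k=9  ::::ZZ:
:::::::
:::::::
:::::::
::::ZZ:
:::Z::Z
k=10  ::::ZZ:
:::::::
:::::::
:::::::
::::ZZ:
:::Z::Z

6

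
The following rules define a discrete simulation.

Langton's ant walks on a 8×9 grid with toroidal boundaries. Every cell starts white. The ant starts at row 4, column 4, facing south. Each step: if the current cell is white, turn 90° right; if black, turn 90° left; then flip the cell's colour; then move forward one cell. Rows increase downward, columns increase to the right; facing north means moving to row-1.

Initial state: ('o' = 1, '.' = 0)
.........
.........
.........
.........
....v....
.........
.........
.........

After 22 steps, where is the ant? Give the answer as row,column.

3,7

k=0  .........
.........
.........
.........
....v....
.........
.........
.........
k=1  .........
.........
.........
.........
...<o....
.........
.........
.........
k=2  .........
.........
.........
...^.....
...oo....
.........
.........
.........
k=3  .........
.........
.........
...o>....
...oo....
.........
.........
.........
k=4  .........
.........
.........
...oo....
...ov....
.........
.........
.........
k=5  .........
.........
.........
...oo....
...o.>...
.........
.........
.........
k=6  .........
.........
.........
...oo....
...o.o...
.....v...
.........
.........
k=7  .........
.........
.........
...oo....
...o.o...
....<o...
.........
.........
k=8  .........
.........
.........
...oo....
...o^o...
....oo...
.........
.........
k=9  .........
.........
.........
...oo....
...oo>...
....oo...
.........
.........
k=10  .........
.........
.........
...oo^...
...oo....
....oo...
.........
.........
k=11  .........
.........
.........
...ooo>..
...oo....
....oo...
.........
.........
k=12  .........
.........
.........
...oooo..
...oo.v..
....oo...
.........
.........
k=13  .........
.........
.........
...oooo..
...oo<o..
....oo...
.........
.........
k=14  .........
.........
.........
...oo^o..
...oooo..
....oo...
.........
.........
k=15  .........
.........
.........
...o<.o..
...oooo..
....oo...
.........
.........
k=16  .........
.........
.........
...o..o..
...ovoo..
....oo...
.........
.........
k=17  .........
.........
.........
...o..o..
...o.>o..
....oo...
.........
.........
k=18  .........
.........
.........
...o.^o..
...o..o..
....oo...
.........
.........
k=19  .........
.........
.........
...o.o>..
...o..o..
....oo...
.........
.........
k=20  .........
.........
......^..
...o.o...
...o..o..
....oo...
.........
.........
k=21  .........
.........
......o>.
...o.o...
...o..o..
....oo...
.........
.........
k=22  .........
.........
......oo.
...o.o.v.
...o..o..
....oo...
.........
.........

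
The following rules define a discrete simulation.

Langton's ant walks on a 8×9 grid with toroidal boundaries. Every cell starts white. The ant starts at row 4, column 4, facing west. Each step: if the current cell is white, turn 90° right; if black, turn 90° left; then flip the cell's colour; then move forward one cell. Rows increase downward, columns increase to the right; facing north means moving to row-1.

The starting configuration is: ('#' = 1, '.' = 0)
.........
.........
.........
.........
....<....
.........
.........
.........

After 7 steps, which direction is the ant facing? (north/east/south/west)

gen 0: .........
.........
.........
.........
....<....
.........
.........
.........
gen 1: .........
.........
.........
....^....
....#....
.........
.........
.........
gen 2: .........
.........
.........
....#>...
....#....
.........
.........
.........
gen 3: .........
.........
.........
....##...
....#v...
.........
.........
.........
gen 4: .........
.........
.........
....##...
....<#...
.........
.........
.........
gen 5: .........
.........
.........
....##...
.....#...
....v....
.........
.........
gen 6: .........
.........
.........
....##...
.....#...
...<#....
.........
.........
gen 7: .........
.........
.........
....##...
...^.#...
...##....
.........
.........

north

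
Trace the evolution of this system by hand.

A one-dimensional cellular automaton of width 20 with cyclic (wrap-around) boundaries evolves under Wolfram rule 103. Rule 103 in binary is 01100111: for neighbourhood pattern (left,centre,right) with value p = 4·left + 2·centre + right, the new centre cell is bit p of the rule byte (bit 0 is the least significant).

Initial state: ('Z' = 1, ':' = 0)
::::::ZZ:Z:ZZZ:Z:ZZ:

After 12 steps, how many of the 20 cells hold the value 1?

14

k=0  ::::::ZZ:Z:ZZZ:Z:ZZ:
k=1  ZZZZZZ:ZZZZ::ZZZZ:Z:
k=2  :::::ZZ:::Z:Z:::ZZZZ
k=3  :ZZZZ:Z:ZZZZZ:ZZ:::Z
k=4  Z:::ZZZZ::::ZZ:Z:ZZZ
k=5  Z:ZZ:::Z:ZZZ:ZZZZ:::
k=6  ZZ:Z:ZZZZ::ZZ:::Z:ZZ
k=7  :ZZZZ:::Z:Z:Z:ZZZZ::
k=8  Z:::Z:ZZZZZZZZ:::Z:Z
k=9  Z:ZZZZ:::::::Z:ZZZZ:
k=10  ZZ:::Z:ZZZZZZZZ:::ZZ
k=11  :Z:ZZZZ:::::::Z:ZZ::
k=12  ZZZ:::Z:ZZZZZZZZ:Z:Z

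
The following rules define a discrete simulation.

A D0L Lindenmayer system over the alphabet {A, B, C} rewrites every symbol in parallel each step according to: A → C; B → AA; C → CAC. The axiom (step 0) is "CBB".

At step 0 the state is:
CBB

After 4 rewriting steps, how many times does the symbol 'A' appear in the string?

20

t=0: CBB
t=1: CACAAAA
t=2: CACCCACCCCC
t=3: CACCCACCACCACCCACCACCACCACCAC
t=4: CACCCACCACCACCCACCACCCACCACCCACCACCACCCACCACCCACCACCCACCACCCACCACCCAC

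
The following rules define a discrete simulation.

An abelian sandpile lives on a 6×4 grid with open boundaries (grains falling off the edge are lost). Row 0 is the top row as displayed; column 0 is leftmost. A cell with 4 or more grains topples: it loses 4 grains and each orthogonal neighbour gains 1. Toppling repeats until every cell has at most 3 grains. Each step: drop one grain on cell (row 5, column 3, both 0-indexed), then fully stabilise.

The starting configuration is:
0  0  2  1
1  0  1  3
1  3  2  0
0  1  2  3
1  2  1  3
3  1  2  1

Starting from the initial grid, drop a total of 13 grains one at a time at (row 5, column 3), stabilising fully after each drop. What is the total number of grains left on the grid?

35

t=0: 0  0  2  1
1  0  1  3
1  3  2  0
0  1  2  3
1  2  1  3
3  1  2  1
t=1: 0  0  2  1
1  0  1  3
1  3  2  0
0  1  2  3
1  2  1  3
3  1  2  2
t=2: 0  0  2  1
1  0  1  3
1  3  2  0
0  1  2  3
1  2  1  3
3  1  2  3
t=3: 0  0  2  1
1  0  1  3
1  3  2  1
0  1  3  0
1  2  2  1
3  1  3  1
t=4: 0  0  2  1
1  0  1  3
1  3  2  1
0  1  3  0
1  2  2  1
3  1  3  2
t=5: 0  0  2  1
1  0  1  3
1  3  2  1
0  1  3  0
1  2  2  1
3  1  3  3
t=6: 0  0  2  1
1  0  1  3
1  3  2  1
0  1  3  0
1  2  3  2
3  2  0  1
t=7: 0  0  2  1
1  0  1  3
1  3  2  1
0  1  3  0
1  2  3  2
3  2  0  2
t=8: 0  0  2  1
1  0  1  3
1  3  2  1
0  1  3  0
1  2  3  2
3  2  0  3
t=9: 0  0  2  1
1  0  1  3
1  3  2  1
0  1  3  0
1  2  3  3
3  2  1  0
t=10: 0  0  2  1
1  0  1  3
1  3  2  1
0  1  3  0
1  2  3  3
3  2  1  1
t=11: 0  0  2  1
1  0  1  3
1  3  2  1
0  1  3  0
1  2  3  3
3  2  1  2
t=12: 0  0  2  1
1  0  1  3
1  3  2  1
0  1  3  0
1  2  3  3
3  2  1  3
t=13: 0  0  2  1
1  0  1  3
1  3  3  1
0  2  0  2
1  3  1  1
3  2  3  1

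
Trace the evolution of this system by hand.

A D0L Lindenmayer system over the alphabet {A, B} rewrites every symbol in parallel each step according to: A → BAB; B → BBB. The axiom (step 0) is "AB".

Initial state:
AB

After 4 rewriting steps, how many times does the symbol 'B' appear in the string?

161

t=0: AB
t=1: BABBBB
t=2: BBBBABBBBBBBBBBBBB
t=3: BBBBBBBBBBBBBABBBBBBBBBBBBBBBBBBBBBBBBBBBBBBBBBBBBBBBB
t=4: BBBBBBBBBBBBBBBBBBBBBBBBBBBBBBBBBBBBBBBBABBBBBBBBBBBBBBBBB…BBBBBBBBBBBBBBBBBBBBBBBBBBBBBBBBBBBBBBBBBBBBBBBBBBBBBBBBBB  (len 162)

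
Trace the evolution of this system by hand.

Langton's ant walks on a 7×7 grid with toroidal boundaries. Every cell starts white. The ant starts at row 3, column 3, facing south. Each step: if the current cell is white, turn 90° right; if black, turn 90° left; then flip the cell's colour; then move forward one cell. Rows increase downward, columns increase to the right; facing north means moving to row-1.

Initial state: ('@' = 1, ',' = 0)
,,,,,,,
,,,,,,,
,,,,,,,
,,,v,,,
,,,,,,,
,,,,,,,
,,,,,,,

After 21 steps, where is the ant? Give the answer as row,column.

0) ,,,,,,,
,,,,,,,
,,,,,,,
,,,v,,,
,,,,,,,
,,,,,,,
,,,,,,,
1) ,,,,,,,
,,,,,,,
,,,,,,,
,,<@,,,
,,,,,,,
,,,,,,,
,,,,,,,
2) ,,,,,,,
,,,,,,,
,,^,,,,
,,@@,,,
,,,,,,,
,,,,,,,
,,,,,,,
3) ,,,,,,,
,,,,,,,
,,@>,,,
,,@@,,,
,,,,,,,
,,,,,,,
,,,,,,,
4) ,,,,,,,
,,,,,,,
,,@@,,,
,,@v,,,
,,,,,,,
,,,,,,,
,,,,,,,
5) ,,,,,,,
,,,,,,,
,,@@,,,
,,@,>,,
,,,,,,,
,,,,,,,
,,,,,,,
6) ,,,,,,,
,,,,,,,
,,@@,,,
,,@,@,,
,,,,v,,
,,,,,,,
,,,,,,,
7) ,,,,,,,
,,,,,,,
,,@@,,,
,,@,@,,
,,,<@,,
,,,,,,,
,,,,,,,
8) ,,,,,,,
,,,,,,,
,,@@,,,
,,@^@,,
,,,@@,,
,,,,,,,
,,,,,,,
9) ,,,,,,,
,,,,,,,
,,@@,,,
,,@@>,,
,,,@@,,
,,,,,,,
,,,,,,,
10) ,,,,,,,
,,,,,,,
,,@@^,,
,,@@,,,
,,,@@,,
,,,,,,,
,,,,,,,
11) ,,,,,,,
,,,,,,,
,,@@@>,
,,@@,,,
,,,@@,,
,,,,,,,
,,,,,,,
12) ,,,,,,,
,,,,,,,
,,@@@@,
,,@@,v,
,,,@@,,
,,,,,,,
,,,,,,,
13) ,,,,,,,
,,,,,,,
,,@@@@,
,,@@<@,
,,,@@,,
,,,,,,,
,,,,,,,
14) ,,,,,,,
,,,,,,,
,,@@^@,
,,@@@@,
,,,@@,,
,,,,,,,
,,,,,,,
15) ,,,,,,,
,,,,,,,
,,@<,@,
,,@@@@,
,,,@@,,
,,,,,,,
,,,,,,,
16) ,,,,,,,
,,,,,,,
,,@,,@,
,,@v@@,
,,,@@,,
,,,,,,,
,,,,,,,
17) ,,,,,,,
,,,,,,,
,,@,,@,
,,@,>@,
,,,@@,,
,,,,,,,
,,,,,,,
18) ,,,,,,,
,,,,,,,
,,@,^@,
,,@,,@,
,,,@@,,
,,,,,,,
,,,,,,,
19) ,,,,,,,
,,,,,,,
,,@,@>,
,,@,,@,
,,,@@,,
,,,,,,,
,,,,,,,
20) ,,,,,,,
,,,,,^,
,,@,@,,
,,@,,@,
,,,@@,,
,,,,,,,
,,,,,,,
21) ,,,,,,,
,,,,,@>
,,@,@,,
,,@,,@,
,,,@@,,
,,,,,,,
,,,,,,,

1,6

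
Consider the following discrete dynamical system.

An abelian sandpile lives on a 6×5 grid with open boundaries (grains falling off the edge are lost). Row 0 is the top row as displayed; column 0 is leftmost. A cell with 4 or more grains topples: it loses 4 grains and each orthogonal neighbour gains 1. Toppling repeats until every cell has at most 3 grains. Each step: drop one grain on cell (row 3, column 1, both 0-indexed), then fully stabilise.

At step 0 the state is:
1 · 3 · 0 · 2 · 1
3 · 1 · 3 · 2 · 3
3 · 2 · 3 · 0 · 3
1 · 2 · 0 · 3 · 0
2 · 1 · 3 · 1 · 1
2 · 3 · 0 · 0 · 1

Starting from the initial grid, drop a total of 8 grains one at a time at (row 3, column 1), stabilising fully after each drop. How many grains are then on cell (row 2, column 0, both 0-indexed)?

t=0: 1 · 3 · 0 · 2 · 1
3 · 1 · 3 · 2 · 3
3 · 2 · 3 · 0 · 3
1 · 2 · 0 · 3 · 0
2 · 1 · 3 · 1 · 1
2 · 3 · 0 · 0 · 1
t=1: 1 · 3 · 0 · 2 · 1
3 · 1 · 3 · 2 · 3
3 · 2 · 3 · 0 · 3
1 · 3 · 0 · 3 · 0
2 · 1 · 3 · 1 · 1
2 · 3 · 0 · 0 · 1
t=2: 1 · 3 · 0 · 2 · 1
3 · 1 · 3 · 2 · 3
3 · 3 · 3 · 0 · 3
2 · 0 · 1 · 3 · 0
2 · 2 · 3 · 1 · 1
2 · 3 · 0 · 0 · 1
t=3: 1 · 3 · 0 · 2 · 1
3 · 1 · 3 · 2 · 3
3 · 3 · 3 · 0 · 3
2 · 1 · 1 · 3 · 0
2 · 2 · 3 · 1 · 1
2 · 3 · 0 · 0 · 1
t=4: 1 · 3 · 0 · 2 · 1
3 · 1 · 3 · 2 · 3
3 · 3 · 3 · 0 · 3
2 · 2 · 1 · 3 · 0
2 · 2 · 3 · 1 · 1
2 · 3 · 0 · 0 · 1
t=5: 1 · 3 · 0 · 2 · 1
3 · 1 · 3 · 2 · 3
3 · 3 · 3 · 0 · 3
2 · 3 · 1 · 3 · 0
2 · 2 · 3 · 1 · 1
2 · 3 · 0 · 0 · 1
t=6: 3 · 0 · 2 · 2 · 1
1 · 1 · 1 · 3 · 3
2 · 3 · 1 · 1 · 3
0 · 2 · 3 · 3 · 0
3 · 3 · 3 · 1 · 1
2 · 3 · 0 · 0 · 1
t=7: 3 · 0 · 2 · 2 · 1
1 · 1 · 1 · 3 · 3
2 · 3 · 1 · 1 · 3
0 · 3 · 3 · 3 · 0
3 · 3 · 3 · 1 · 1
2 · 3 · 0 · 0 · 1
t=8: 3 · 0 · 2 · 2 · 1
1 · 2 · 1 · 3 · 3
3 · 0 · 3 · 2 · 3
2 · 3 · 2 · 0 · 1
1 · 3 · 1 · 3 · 1
0 · 1 · 2 · 0 · 1

3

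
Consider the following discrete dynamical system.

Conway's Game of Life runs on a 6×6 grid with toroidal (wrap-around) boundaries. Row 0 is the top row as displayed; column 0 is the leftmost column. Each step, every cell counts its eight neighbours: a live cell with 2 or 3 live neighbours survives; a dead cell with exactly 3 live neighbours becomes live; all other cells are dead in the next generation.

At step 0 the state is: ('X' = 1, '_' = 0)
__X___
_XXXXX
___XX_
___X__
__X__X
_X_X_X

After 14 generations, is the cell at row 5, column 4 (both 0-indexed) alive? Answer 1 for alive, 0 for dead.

0

k=0  __X___
_XXXXX
___XX_
___X__
__X__X
_X_X_X
k=1  _____X
_X___X
_____X
__XX__
X_XX__
XX_XX_
k=2  _XX__X
____XX
X_X_X_
_XXXX_
X____X
XX_XX_
k=3  _XX___
__X_X_
X_X___
__X_X_
______
___XX_
k=4  _XX_X_
__X___
__X__X
_X_X__
____X_
__XX__
k=5  _X____
__X___
_XXX__
__XXX_
____X_
_XX_X_
k=6  _X_X__
___X__
_X__X_
_X__X_
_X__XX
_XXX__
k=7  _X_XX_
___XX_
__XXX_
_XXXX_
_X__XX
_X_X__
k=8  ______
_____X
_X___X
XX____
_X___X
_X_X_X
k=9  X___X_
X_____
_X___X
_XX__X
_X__XX
__X_X_
k=10  _X_X__
XX____
_XX__X
_XX__X
_X__XX
XX__X_
k=11  _____X
______
_____X
___X_X
___XX_
_X_XX_
k=12  ____X_
______
____X_
___X_X
_____X
__XX_X
k=13  ___XX_
______
____X_
_____X
X_XX_X
___X_X
k=14  ___XX_
___XX_
______
X__X_X
X_XX_X
X____X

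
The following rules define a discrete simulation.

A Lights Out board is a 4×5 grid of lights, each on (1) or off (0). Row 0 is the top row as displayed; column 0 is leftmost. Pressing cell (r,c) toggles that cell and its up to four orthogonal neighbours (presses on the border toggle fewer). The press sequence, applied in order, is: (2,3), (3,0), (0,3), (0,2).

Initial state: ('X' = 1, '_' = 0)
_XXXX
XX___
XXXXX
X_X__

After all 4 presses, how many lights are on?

[0] _XXXX
XX___
XXXXX
X_X__
[1] _XXXX
XX_X_
XX___
X_XX_
[2] _XXXX
XX_X_
_X___
_XXX_
[3] _X___
XX___
_X___
_XXX_
[4] __XX_
XXX__
_X___
_XXX_

9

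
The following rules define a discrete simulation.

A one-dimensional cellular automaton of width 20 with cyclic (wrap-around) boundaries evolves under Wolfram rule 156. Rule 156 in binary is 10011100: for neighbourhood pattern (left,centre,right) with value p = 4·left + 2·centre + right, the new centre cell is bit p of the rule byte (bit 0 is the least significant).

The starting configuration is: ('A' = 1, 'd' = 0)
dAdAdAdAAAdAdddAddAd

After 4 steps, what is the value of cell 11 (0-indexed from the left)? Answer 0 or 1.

t=0: dAdAdAdAAAdAdddAddAd
t=1: dAdAdAdAAddAAddAAdAA
t=2: dAdAdAdAdAdAdAdAddAd
t=3: dAdAdAdAdAdAdAdAAdAA
t=4: dAdAdAdAdAdAdAdAddAd

1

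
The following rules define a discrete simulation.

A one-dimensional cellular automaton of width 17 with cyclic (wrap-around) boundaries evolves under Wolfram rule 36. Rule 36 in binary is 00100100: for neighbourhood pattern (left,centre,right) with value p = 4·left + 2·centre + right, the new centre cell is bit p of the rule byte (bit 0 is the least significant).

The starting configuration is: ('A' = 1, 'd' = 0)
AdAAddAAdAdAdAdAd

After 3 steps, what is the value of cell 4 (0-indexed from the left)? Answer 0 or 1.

0

t=0: AdAAddAAdAdAdAdAd
t=1: AAddddddAAAAAAAAA
t=2: ddddddddddddddddd
t=3: ddddddddddddddddd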